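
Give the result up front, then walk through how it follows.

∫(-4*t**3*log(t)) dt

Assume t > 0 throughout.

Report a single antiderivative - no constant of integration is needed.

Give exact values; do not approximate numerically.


The answer is -t**4*log(t) + t**4/4.
Step 1. Integrate ∫(-4*t**3*log(t)) dt by parts with u = log(t), dv = (-4*t**3) dt, so v = -t**4 [assuming t > 0]: now -t**4*log(t) + ∫(t**3) dt.
Step 2. Evaluate the standard form: now -t**4*log(t) + t**4/4.
Answer: -t**4*log(t) + t**4/4.


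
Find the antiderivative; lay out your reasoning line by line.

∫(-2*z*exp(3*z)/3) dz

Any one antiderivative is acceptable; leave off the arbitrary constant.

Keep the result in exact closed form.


Step 1. Integrate ∫(-2*z*exp(3*z)/3) dz by parts with u = z, dv = (-2*exp(3*z)/3) dz, so v = -2*exp(3*z)/9: now -2*z*exp(3*z)/9 + ∫(2*exp(3*z)/9) dz.
Step 2. Evaluate the standard form: now -2*z*exp(3*z)/9 + 2*exp(3*z)/27.
Answer: -2*z*exp(3*z)/9 + 2*exp(3*z)/27.


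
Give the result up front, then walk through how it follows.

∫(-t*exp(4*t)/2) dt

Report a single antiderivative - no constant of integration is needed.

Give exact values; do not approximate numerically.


The answer is -t*exp(4*t)/8 + exp(4*t)/32.
Step 1. Integrate ∫(-t*exp(4*t)/2) dt by parts with u = t, dv = (-exp(4*t)/2) dt, so v = -exp(4*t)/8: now -t*exp(4*t)/8 + ∫(exp(4*t)/8) dt.
Step 2. Evaluate the standard form: now -t*exp(4*t)/8 + exp(4*t)/32.
Answer: -t*exp(4*t)/8 + exp(4*t)/32.


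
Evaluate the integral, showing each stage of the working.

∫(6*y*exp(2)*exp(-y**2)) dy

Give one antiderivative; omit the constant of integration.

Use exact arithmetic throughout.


Step 1. Substitute u = y**2 - 2, turning ∫(6*y*exp(2)*exp(-y**2)) dy into ∫(3*exp(-u)) du: now ∫(3*exp(-u)) du.
Step 2. Evaluate the standard form: now -3*exp(-u).
Step 3. Substitute back u = y**2 - 2: now -3*exp(2 - y**2).
Answer: -3*exp(2 - y**2).


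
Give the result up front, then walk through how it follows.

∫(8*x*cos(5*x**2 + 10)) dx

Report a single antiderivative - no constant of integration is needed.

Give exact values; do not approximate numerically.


The answer is 4*sin(5*x**2 + 10)/5.
Step 1. Substitute u = x**2 + 2, turning ∫(8*x*cos(5*x**2 + 10)) dx into ∫(4*cos(5*u)) du: now ∫(4*cos(5*u)) du.
Step 2. Evaluate the standard form: now 4*sin(5*u)/5.
Step 3. Substitute back u = x**2 + 2: now 4*sin(5*x**2 + 10)/5.
Answer: 4*sin(5*x**2 + 10)/5.


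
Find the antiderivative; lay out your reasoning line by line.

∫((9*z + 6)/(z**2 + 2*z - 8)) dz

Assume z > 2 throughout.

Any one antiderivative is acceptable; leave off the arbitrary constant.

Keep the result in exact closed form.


Step 1. Decompose ∫((9*z + 6)/(z**2 + 2*z - 8)) dz by partial fractions, (9*z + 6)/(z**2 + 2*z - 8) = 5/(z + 4) + 4/(z - 2): now ∫(4/(z - 2)) dz + ∫(5/(z + 4)) dz.
Step 2. Evaluate the standard form [assuming z > -4]: now 5*log(z + 4) + ∫(4/(z - 2)) dz.
Step 3. Evaluate the standard form [assuming z > 2]: now 4*log(z - 2) + 5*log(z + 4).
Answer: 4*log(z - 2) + 5*log(z + 4).


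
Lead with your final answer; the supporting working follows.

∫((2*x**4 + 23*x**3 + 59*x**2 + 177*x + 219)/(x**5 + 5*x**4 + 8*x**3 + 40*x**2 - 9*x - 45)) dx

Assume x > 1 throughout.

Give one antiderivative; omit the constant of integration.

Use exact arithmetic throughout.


The answer is 4*log(x - 1) - log(x + 1) - log(x + 5) + atan(x/3).
Step 1. Decompose ∫((2*x**4 + 23*x**3 + 59*x**2 + 177*x + 219)/(x**5 + 5*x**4 + 8*x**3 + 40*x**2 - 9*x - 45)) dx by partial fractions, (2*x**4 + 23*x**3 + 59*x**2 + 177*x + 219)/(x**5 + 5*x**4 + 8*x**3 + 40*x**2 - 9*x - 45) = 3/(x**2 + 9) - 1/(x + 5) - 1/(x + 1) + 4/(x - 1): now ∫(4/(x - 1)) dx + ∫(-1/(x + 1)) dx + ∫(-1/(x + 5)) dx + ∫(3/(x**2 + 9)) dx.
Step 2. Evaluate the standard form [assuming x > 1]: now 4*log(x - 1) + ∫(-1/(x + 1)) dx + ∫(-1/(x + 5)) dx + ∫(3/(x**2 + 9)) dx.
Step 3. Evaluate the standard form [assuming x > -1]: now 4*log(x - 1) - log(x + 1) + ∫(-1/(x + 5)) dx + ∫(3/(x**2 + 9)) dx.
Step 4. Evaluate the standard form [assuming x > -5]: now 4*log(x - 1) - log(x + 1) - log(x + 5) + ∫(3/(x**2 + 9)) dx.
Step 5. Evaluate the standard form: now 4*log(x - 1) - log(x + 1) - log(x + 5) + atan(x/3).
Answer: 4*log(x - 1) - log(x + 1) - log(x + 5) + atan(x/3).


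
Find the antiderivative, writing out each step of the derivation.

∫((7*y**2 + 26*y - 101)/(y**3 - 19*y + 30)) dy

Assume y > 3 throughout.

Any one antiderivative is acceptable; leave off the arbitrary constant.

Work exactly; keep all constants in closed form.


Step 1. Decompose ∫((7*y**2 + 26*y - 101)/(y**3 - 19*y + 30)) dy by partial fractions, (7*y**2 + 26*y - 101)/(y**3 - 19*y + 30) = -1/(y + 5) + 3/(y - 2) + 5/(y - 3): now ∫(5/(y - 3)) dy + ∫(3/(y - 2)) dy + ∫(-1/(y + 5)) dy.
Step 2. Evaluate the standard form [assuming y > 2]: now 3*log(y - 2) + ∫(5/(y - 3)) dy + ∫(-1/(y + 5)) dy.
Step 3. Evaluate the standard form [assuming y > -5]: now 3*log(y - 2) - log(y + 5) + ∫(5/(y - 3)) dy.
Step 4. Evaluate the standard form [assuming y > 3]: now 5*log(y - 3) + 3*log(y - 2) - log(y + 5).
Answer: 5*log(y - 3) + 3*log(y - 2) - log(y + 5).


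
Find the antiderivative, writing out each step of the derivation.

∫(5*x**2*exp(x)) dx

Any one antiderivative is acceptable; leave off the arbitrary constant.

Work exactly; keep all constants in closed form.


Step 1. Integrate ∫(5*x**2*exp(x)) dx by parts with u = x**2, dv = (5*exp(x)) dx, so v = 5*exp(x): now 5*x**2*exp(x) + ∫(-10*x*exp(x)) dx.
Step 2. Integrate ∫(-10*x*exp(x)) dx by parts with u = x, dv = (-10*exp(x)) dx, so v = -10*exp(x): now 5*x**2*exp(x) - 10*x*exp(x) + ∫(10*exp(x)) dx.
Step 3. Evaluate the standard form: now 5*x**2*exp(x) - 10*x*exp(x) + 10*exp(x).
Answer: 5*x**2*exp(x) - 10*x*exp(x) + 10*exp(x).


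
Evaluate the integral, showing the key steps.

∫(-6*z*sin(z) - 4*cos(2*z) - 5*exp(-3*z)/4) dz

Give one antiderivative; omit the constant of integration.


Step 1. Rewrite: now ∫(-6*z*sin(z)) dz + ∫(-5*exp(-3*z)/4) dz + ∫(-4*cos(2*z)) dz.
Step 2. Evaluate the standard form: now ∫(-6*z*sin(z)) dz + ∫(-4*cos(2*z)) dz + 5*exp(-3*z)/12.
Step 3. Integrate ∫(-6*z*sin(z)) dz by parts with u = z, dv = (-6*sin(z)) dz, so v = 6*cos(z): now 6*z*cos(z) + ∫(-6*cos(z)) dz + ∫(-4*cos(2*z)) dz + 5*exp(-3*z)/12.
Step 4. Evaluate the standard form: now 6*z*cos(z) - 6*sin(z) + ∫(-4*cos(2*z)) dz + 5*exp(-3*z)/12.
Step 5. Evaluate the standard form: now 6*z*cos(z) - 6*sin(z) - 2*sin(2*z) + 5*exp(-3*z)/12.
Answer: 6*z*cos(z) - 6*sin(z) - 2*sin(2*z) + 5*exp(-3*z)/12.


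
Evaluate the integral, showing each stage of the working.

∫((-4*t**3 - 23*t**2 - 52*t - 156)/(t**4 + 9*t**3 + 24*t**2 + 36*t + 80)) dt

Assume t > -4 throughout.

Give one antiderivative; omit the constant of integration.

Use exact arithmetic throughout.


Step 1. Decompose ∫((-4*t**3 - 23*t**2 - 52*t - 156)/(t**4 + 9*t**3 + 24*t**2 + 36*t + 80)) dt by partial fractions, (-4*t**3 - 23*t**2 - 52*t - 156)/(t**4 + 9*t**3 + 24*t**2 + 36*t + 80) = -4/(t**2 + 4) - 1/(t + 5) - 3/(t + 4): now ∫(-3/(t + 4)) dt + ∫(-1/(t + 5)) dt + ∫(-4/(t**2 + 4)) dt.
Step 2. Evaluate the standard form [assuming t > -5]: now -log(t + 5) + ∫(-3/(t + 4)) dt + ∫(-4/(t**2 + 4)) dt.
Step 3. Evaluate the standard form [assuming t > -4]: now -3*log(t + 4) - log(t + 5) + ∫(-4/(t**2 + 4)) dt.
Step 4. Evaluate the standard form: now -3*log(t + 4) - log(t + 5) - 2*atan(t/2).
Answer: -3*log(t + 4) - log(t + 5) - 2*atan(t/2).


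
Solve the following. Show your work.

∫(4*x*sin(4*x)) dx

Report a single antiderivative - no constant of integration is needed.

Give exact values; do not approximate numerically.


Step 1. Integrate ∫(4*x*sin(4*x)) dx by parts with u = x, dv = (4*sin(4*x)) dx, so v = -cos(4*x): now -x*cos(4*x) + ∫(cos(4*x)) dx.
Step 2. Evaluate the standard form: now -x*cos(4*x) + sin(4*x)/4.
Answer: -x*cos(4*x) + sin(4*x)/4.


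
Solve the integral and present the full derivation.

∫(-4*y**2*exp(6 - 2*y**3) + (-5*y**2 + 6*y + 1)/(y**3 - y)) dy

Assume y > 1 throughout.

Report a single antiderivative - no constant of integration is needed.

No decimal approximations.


Step 1. Rewrite: now ∫(-4*y**2*exp(6 - 2*y**3)) dy + ∫((-5*y**2 + 6*y + 1)/(y**3 - y)) dy.
Step 2. Decompose ∫((-5*y**2 + 6*y + 1)/(y**3 - y)) dy by partial fractions, (-5*y**2 + 6*y + 1)/(y**3 - y) = -5/(y + 1) + 1/(y - 1) - 1/y: now ∫(-1/y) dy + ∫(-4*y**2*exp(6 - 2*y**3)) dy + ∫(1/(y - 1)) dy + ∫(-5/(y + 1)) dy.
Step 3. Evaluate the standard form [assuming y > -1]: now -5*log(y + 1) + ∫(-1/y) dy + ∫(-4*y**2*exp(6 - 2*y**3)) dy + ∫(1/(y - 1)) dy.
Step 4. Evaluate the standard form [assuming y > 1]: now log(y - 1) - 5*log(y + 1) + ∫(-1/y) dy + ∫(-4*y**2*exp(6 - 2*y**3)) dy.
Step 5. Evaluate the standard form [assuming y > 0]: now -log(y) + log(y - 1) - 5*log(y + 1) + ∫(-4*y**2*exp(6 - 2*y**3)) dy.
Step 6. Substitute u = y**3 - 3, turning ∫(-4*y**2*exp(6 - 2*y**3)) dy into ∫(-4*exp(-2*u)/3) du: now -log(y) + log(y - 1) - 5*log(y + 1) + ∫(-4*exp(-2*u)/3) du.
Step 7. Evaluate the standard form: now -log(y) + log(y - 1) - 5*log(y + 1) + 2*exp(-2*u)/3.
Step 8. Substitute back u = y**3 - 3: now 2*exp(6 - 2*y**3)/3 - log(y) + log(y - 1) - 5*log(y + 1).
Answer: 2*exp(6 - 2*y**3)/3 - log(y) + log(y - 1) - 5*log(y + 1).


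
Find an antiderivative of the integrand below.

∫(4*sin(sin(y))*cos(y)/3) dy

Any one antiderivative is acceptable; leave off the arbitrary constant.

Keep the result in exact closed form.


Answer: -4*cos(sin(y))/3.


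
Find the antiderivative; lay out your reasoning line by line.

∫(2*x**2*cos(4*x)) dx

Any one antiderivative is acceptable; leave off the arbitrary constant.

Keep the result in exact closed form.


Step 1. Integrate ∫(2*x**2*cos(4*x)) dx by parts with u = x**2, dv = (2*cos(4*x)) dx, so v = sin(4*x)/2: now x**2*sin(4*x)/2 + ∫(-x*sin(4*x)) dx.
Step 2. Integrate ∫(-x*sin(4*x)) dx by parts with u = x, dv = (-sin(4*x)) dx, so v = cos(4*x)/4: now x**2*sin(4*x)/2 + x*cos(4*x)/4 + ∫(-cos(4*x)/4) dx.
Step 3. Evaluate the standard form: now x**2*sin(4*x)/2 + x*cos(4*x)/4 - sin(4*x)/16.
Answer: x**2*sin(4*x)/2 + x*cos(4*x)/4 - sin(4*x)/16.


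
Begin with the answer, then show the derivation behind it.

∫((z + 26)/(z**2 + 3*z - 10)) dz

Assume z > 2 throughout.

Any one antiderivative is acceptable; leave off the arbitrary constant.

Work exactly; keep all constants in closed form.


The answer is 4*log(z - 2) - 3*log(z + 5).
Step 1. Decompose ∫((z + 26)/(z**2 + 3*z - 10)) dz by partial fractions, (z + 26)/(z**2 + 3*z - 10) = -3/(z + 5) + 4/(z - 2): now ∫(4/(z - 2)) dz + ∫(-3/(z + 5)) dz.
Step 2. Evaluate the standard form [assuming z > 2]: now 4*log(z - 2) + ∫(-3/(z + 5)) dz.
Step 3. Evaluate the standard form [assuming z > -5]: now 4*log(z - 2) - 3*log(z + 5).
Answer: 4*log(z - 2) - 3*log(z + 5).


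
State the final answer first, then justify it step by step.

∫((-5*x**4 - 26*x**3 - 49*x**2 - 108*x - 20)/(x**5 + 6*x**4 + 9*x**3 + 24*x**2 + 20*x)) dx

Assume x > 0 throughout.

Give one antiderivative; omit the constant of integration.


The answer is -log(x) - 3*log(x + 1) - log(x + 5) - 2*atan(x/2).
Step 1. Decompose ∫((-5*x**4 - 26*x**3 - 49*x**2 - 108*x - 20)/(x**5 + 6*x**4 + 9*x**3 + 24*x**2 + 20*x)) dx by partial fractions, (-5*x**4 - 26*x**3 - 49*x**2 - 108*x - 20)/(x**5 + 6*x**4 + 9*x**3 + 24*x**2 + 20*x) = -4/(x**2 + 4) - 1/(x + 5) - 3/(x + 1) - 1/x: now ∫(-1/x) dx + ∫(-3/(x + 1)) dx + ∫(-1/(x + 5)) dx + ∫(-4/(x**2 + 4)) dx.
Step 2. Evaluate the standard form [assuming x > 0]: now -log(x) + ∫(-3/(x + 1)) dx + ∫(-1/(x + 5)) dx + ∫(-4/(x**2 + 4)) dx.
Step 3. Evaluate the standard form [assuming x > -5]: now -log(x) - log(x + 5) + ∫(-3/(x + 1)) dx + ∫(-4/(x**2 + 4)) dx.
Step 4. Evaluate the standard form [assuming x > -1]: now -log(x) - 3*log(x + 1) - log(x + 5) + ∫(-4/(x**2 + 4)) dx.
Step 5. Evaluate the standard form: now -log(x) - 3*log(x + 1) - log(x + 5) - 2*atan(x/2).
Answer: -log(x) - 3*log(x + 1) - log(x + 5) - 2*atan(x/2).


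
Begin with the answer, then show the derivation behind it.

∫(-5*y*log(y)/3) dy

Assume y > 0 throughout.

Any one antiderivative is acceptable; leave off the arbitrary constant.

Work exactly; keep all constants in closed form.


The answer is -5*y**2*log(y)/6 + 5*y**2/12.
Step 1. Integrate ∫(-5*y*log(y)/3) dy by parts with u = log(y), dv = (-5*y/3) dy, so v = -5*y**2/6 [assuming y > 0]: now -5*y**2*log(y)/6 + ∫(5*y/6) dy.
Step 2. Evaluate the standard form: now -5*y**2*log(y)/6 + 5*y**2/12.
Answer: -5*y**2*log(y)/6 + 5*y**2/12.


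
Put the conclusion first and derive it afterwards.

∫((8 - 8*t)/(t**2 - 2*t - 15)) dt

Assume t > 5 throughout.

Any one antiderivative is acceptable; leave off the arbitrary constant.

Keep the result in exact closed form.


The answer is -4*log(t - 5) - 4*log(t + 3).
Step 1. Decompose ∫((8 - 8*t)/(t**2 - 2*t - 15)) dt by partial fractions, (8 - 8*t)/(t**2 - 2*t - 15) = -4/(t + 3) - 4/(t - 5): now ∫(-4/(t - 5)) dt + ∫(-4/(t + 3)) dt.
Step 2. Evaluate the standard form [assuming t > -3]: now -4*log(t + 3) + ∫(-4/(t - 5)) dt.
Step 3. Evaluate the standard form [assuming t > 5]: now -4*log(t - 5) - 4*log(t + 3).
Answer: -4*log(t - 5) - 4*log(t + 3).


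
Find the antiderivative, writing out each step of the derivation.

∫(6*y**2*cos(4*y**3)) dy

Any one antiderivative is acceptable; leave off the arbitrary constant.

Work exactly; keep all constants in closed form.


Step 1. Substitute u = y**3, turning ∫(6*y**2*cos(4*y**3)) dy into ∫(2*cos(4*u)) du: now ∫(2*cos(4*u)) du.
Step 2. Evaluate the standard form: now sin(4*u)/2.
Step 3. Substitute back u = y**3: now sin(4*y**3)/2.
Answer: sin(4*y**3)/2.


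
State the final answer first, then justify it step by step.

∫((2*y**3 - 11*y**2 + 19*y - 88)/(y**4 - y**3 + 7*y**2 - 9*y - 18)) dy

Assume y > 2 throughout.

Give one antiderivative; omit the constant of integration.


The answer is -2*log(y - 2) + 4*log(y + 1) - atan(y/3)/3.
Step 1. Decompose ∫((2*y**3 - 11*y**2 + 19*y - 88)/(y**4 - y**3 + 7*y**2 - 9*y - 18)) dy by partial fractions, (2*y**3 - 11*y**2 + 19*y - 88)/(y**4 - y**3 + 7*y**2 - 9*y - 18) = -1/(y**2 + 9) + 4/(y + 1) - 2/(y - 2): now ∫(-2/(y - 2)) dy + ∫(4/(y + 1)) dy + ∫(-1/(y**2 + 9)) dy.
Step 2. Evaluate the standard form [assuming y > -1]: now 4*log(y + 1) + ∫(-2/(y - 2)) dy + ∫(-1/(y**2 + 9)) dy.
Step 3. Evaluate the standard form [assuming y > 2]: now -2*log(y - 2) + 4*log(y + 1) + ∫(-1/(y**2 + 9)) dy.
Step 4. Evaluate the standard form: now -2*log(y - 2) + 4*log(y + 1) - atan(y/3)/3.
Answer: -2*log(y - 2) + 4*log(y + 1) - atan(y/3)/3.


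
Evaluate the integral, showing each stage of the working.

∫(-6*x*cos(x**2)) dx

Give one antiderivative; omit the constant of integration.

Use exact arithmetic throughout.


Step 1. Substitute u = x**2, turning ∫(-6*x*cos(x**2)) dx into ∫(-3*cos(u)) du: now ∫(-3*cos(u)) du.
Step 2. Evaluate the standard form: now -3*sin(u).
Step 3. Substitute back u = x**2: now -3*sin(x**2).
Answer: -3*sin(x**2).


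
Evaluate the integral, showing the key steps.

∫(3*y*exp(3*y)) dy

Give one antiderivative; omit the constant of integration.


Step 1. Integrate ∫(3*y*exp(3*y)) dy by parts with u = y, dv = (3*exp(3*y)) dy, so v = exp(3*y): now y*exp(3*y) + ∫(-exp(3*y)) dy.
Step 2. Evaluate the standard form: now y*exp(3*y) - exp(3*y)/3.
Answer: y*exp(3*y) - exp(3*y)/3.


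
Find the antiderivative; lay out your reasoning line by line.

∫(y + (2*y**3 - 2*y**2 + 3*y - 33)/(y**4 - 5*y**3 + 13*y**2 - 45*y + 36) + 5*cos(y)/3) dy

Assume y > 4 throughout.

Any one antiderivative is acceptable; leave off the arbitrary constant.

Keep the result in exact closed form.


Step 1. Rewrite: now ∫(y) dy + ∫((2*y**3 - 2*y**2 + 3*y - 33)/(y**4 - 5*y**3 + 13*y**2 - 45*y + 36)) dy + ∫(5*cos(y)/3) dy.
Step 2. Evaluate the standard form: now 5*sin(y)/3 + ∫(y) dy + ∫((2*y**3 - 2*y**2 + 3*y - 33)/(y**4 - 5*y**3 + 13*y**2 - 45*y + 36)) dy.
Step 3. Decompose ∫((2*y**3 - 2*y**2 + 3*y - 33)/(y**4 - 5*y**3 + 13*y**2 - 45*y + 36)) dy by partial fractions, (2*y**3 - 2*y**2 + 3*y - 33)/(y**4 - 5*y**3 + 13*y**2 - 45*y + 36) = 3/(y**2 + 9) + 1/(y - 1) + 1/(y - 4): now 5*sin(y)/3 + ∫(y) dy + ∫(1/(y - 4)) dy + ∫(1/(y - 1)) dy + ∫(3/(y**2 + 9)) dy.
Step 4. Evaluate the standard form [assuming y > 1]: now log(y - 1) + 5*sin(y)/3 + ∫(y) dy + ∫(1/(y - 4)) dy + ∫(3/(y**2 + 9)) dy.
Step 5. Evaluate the standard form [assuming y > 4]: now log(y - 4) + log(y - 1) + 5*sin(y)/3 + ∫(y) dy + ∫(3/(y**2 + 9)) dy.
Step 6. Evaluate the standard form: now log(y - 4) + log(y - 1) + 5*sin(y)/3 + atan(y/3) + ∫(y) dy.
Step 7. Evaluate the standard form: now y**2/2 + log(y - 4) + log(y - 1) + 5*sin(y)/3 + atan(y/3).
Answer: y**2/2 + log(y - 4) + log(y - 1) + 5*sin(y)/3 + atan(y/3).


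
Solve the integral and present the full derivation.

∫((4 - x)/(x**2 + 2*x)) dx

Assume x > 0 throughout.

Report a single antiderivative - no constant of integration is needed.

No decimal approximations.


Step 1. Decompose ∫((4 - x)/(x**2 + 2*x)) dx by partial fractions, (4 - x)/(x**2 + 2*x) = -3/(x + 2) + 2/x: now ∫(2/x) dx + ∫(-3/(x + 2)) dx.
Step 2. Evaluate the standard form [assuming x > -2]: now -3*log(x + 2) + ∫(2/x) dx.
Step 3. Evaluate the standard form [assuming x > 0]: now 2*log(x) - 3*log(x + 2).
Answer: 2*log(x) - 3*log(x + 2).


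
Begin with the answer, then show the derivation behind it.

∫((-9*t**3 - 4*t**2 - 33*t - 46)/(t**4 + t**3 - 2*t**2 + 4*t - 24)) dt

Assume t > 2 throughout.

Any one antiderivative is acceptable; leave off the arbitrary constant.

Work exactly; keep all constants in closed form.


The answer is -5*log(t - 2) - 4*log(t + 3) + 3*atan(t/2)/2.
Step 1. Decompose ∫((-9*t**3 - 4*t**2 - 33*t - 46)/(t**4 + t**3 - 2*t**2 + 4*t - 24)) dt by partial fractions, (-9*t**3 - 4*t**2 - 33*t - 46)/(t**4 + t**3 - 2*t**2 + 4*t - 24) = 3/(t**2 + 4) - 4/(t + 3) - 5/(t - 2): now ∫(-5/(t - 2)) dt + ∫(-4/(t + 3)) dt + ∫(3/(t**2 + 4)) dt.
Step 2. Evaluate the standard form [assuming t > -3]: now -4*log(t + 3) + ∫(-5/(t - 2)) dt + ∫(3/(t**2 + 4)) dt.
Step 3. Evaluate the standard form [assuming t > 2]: now -5*log(t - 2) - 4*log(t + 3) + ∫(3/(t**2 + 4)) dt.
Step 4. Evaluate the standard form: now -5*log(t - 2) - 4*log(t + 3) + 3*atan(t/2)/2.
Answer: -5*log(t - 2) - 4*log(t + 3) + 3*atan(t/2)/2.


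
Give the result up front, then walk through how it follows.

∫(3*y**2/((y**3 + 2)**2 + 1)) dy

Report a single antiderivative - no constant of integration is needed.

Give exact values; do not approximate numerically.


The answer is atan(y**3 + 2).
Step 1. Substitute u = y**3 + 2, turning ∫(3*y**2/((y**3 + 2)**2 + 1)) dy into ∫(1/(u**2 + 1)) du: now ∫(1/(u**2 + 1)) du.
Step 2. Evaluate the standard form: now atan(u).
Step 3. Substitute back u = y**3 + 2: now atan(y**3 + 2).
Answer: atan(y**3 + 2).


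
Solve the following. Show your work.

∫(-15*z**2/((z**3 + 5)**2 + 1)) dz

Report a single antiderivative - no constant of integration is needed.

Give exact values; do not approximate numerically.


Step 1. Substitute u = z**3 + 5, turning ∫(-15*z**2/((z**3 + 5)**2 + 1)) dz into ∫(-5/(u**2 + 1)) du: now ∫(-5/(u**2 + 1)) du.
Step 2. Evaluate the standard form: now -5*atan(u).
Step 3. Substitute back u = z**3 + 5: now -5*atan(z**3 + 5).
Answer: -5*atan(z**3 + 5).


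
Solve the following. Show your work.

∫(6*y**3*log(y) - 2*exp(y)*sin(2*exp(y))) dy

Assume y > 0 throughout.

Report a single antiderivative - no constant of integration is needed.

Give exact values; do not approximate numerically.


Step 1. Rewrite: now ∫(6*y**3*log(y)) dy + ∫(-2*exp(y)*sin(2*exp(y))) dy.
Step 2. Substitute u = exp(y), turning ∫(-2*exp(y)*sin(2*exp(y))) dy into ∫(-2*sin(2*u)) du: now ∫(6*y**3*log(y)) dy + ∫(-2*sin(2*u)) du.
Step 3. Evaluate the standard form: now cos(2*u) + ∫(6*y**3*log(y)) dy.
Step 4. Substitute back u = exp(y): now cos(2*exp(y)) + ∫(6*y**3*log(y)) dy.
Step 5. Integrate ∫(6*y**3*log(y)) dy by parts with u = log(y), dv = (6*y**3) dy, so v = 3*y**4/2 [assuming y > 0]: now 3*y**4*log(y)/2 + cos(2*exp(y)) + ∫(-3*y**3/2) dy.
Step 6. Evaluate the standard form: now 3*y**4*log(y)/2 - 3*y**4/8 + cos(2*exp(y)).
Answer: 3*y**4*log(y)/2 - 3*y**4/8 + cos(2*exp(y)).


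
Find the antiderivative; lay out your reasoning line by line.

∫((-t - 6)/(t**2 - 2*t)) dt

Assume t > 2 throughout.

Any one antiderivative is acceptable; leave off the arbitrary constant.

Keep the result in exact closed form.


Step 1. Decompose ∫((-t - 6)/(t**2 - 2*t)) dt by partial fractions, (-t - 6)/(t**2 - 2*t) = -4/(t - 2) + 3/t: now ∫(3/t) dt + ∫(-4/(t - 2)) dt.
Step 2. Evaluate the standard form [assuming t > 0]: now 3*log(t) + ∫(-4/(t - 2)) dt.
Step 3. Evaluate the standard form [assuming t > 2]: now 3*log(t) - 4*log(t - 2).
Answer: 3*log(t) - 4*log(t - 2).


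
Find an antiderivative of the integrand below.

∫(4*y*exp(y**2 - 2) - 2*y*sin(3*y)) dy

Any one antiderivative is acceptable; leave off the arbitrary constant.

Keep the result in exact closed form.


Answer: 2*y*cos(3*y)/3 + 2*exp(y**2 - 2) - 2*sin(3*y)/9.


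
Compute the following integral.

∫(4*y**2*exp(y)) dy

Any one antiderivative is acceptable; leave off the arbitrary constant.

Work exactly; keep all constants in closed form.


Answer: 4*y**2*exp(y) - 8*y*exp(y) + 8*exp(y).


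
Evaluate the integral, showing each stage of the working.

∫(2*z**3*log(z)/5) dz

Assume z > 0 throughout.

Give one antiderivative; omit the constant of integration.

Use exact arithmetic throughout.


Step 1. Integrate ∫(2*z**3*log(z)/5) dz by parts with u = log(z), dv = (2*z**3/5) dz, so v = z**4/10 [assuming z > 0]: now z**4*log(z)/10 + ∫(-z**3/10) dz.
Step 2. Evaluate the standard form: now z**4*log(z)/10 - z**4/40.
Answer: z**4*log(z)/10 - z**4/40.


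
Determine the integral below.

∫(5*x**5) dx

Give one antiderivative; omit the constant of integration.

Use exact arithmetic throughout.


Answer: 5*x**6/6.


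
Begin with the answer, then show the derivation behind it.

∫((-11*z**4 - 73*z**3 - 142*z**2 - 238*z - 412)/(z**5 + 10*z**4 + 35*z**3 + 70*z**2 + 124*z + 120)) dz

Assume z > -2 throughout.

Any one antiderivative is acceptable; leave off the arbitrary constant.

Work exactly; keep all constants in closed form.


The answer is -4*log(z + 2) - 4*log(z + 3) - 3*log(z + 5) + atan(z/2).
Step 1. Decompose ∫((-11*z**4 - 73*z**3 - 142*z**2 - 238*z - 412)/(z**5 + 10*z**4 + 35*z**3 + 70*z**2 + 124*z + 120)) dz by partial fractions, (-11*z**4 - 73*z**3 - 142*z**2 - 238*z - 412)/(z**5 + 10*z**4 + 35*z**3 + 70*z**2 + 124*z + 120) = 2/(z**2 + 4) - 3/(z + 5) - 4/(z + 3) - 4/(z + 2): now ∫(-4/(z + 2)) dz + ∫(-4/(z + 3)) dz + ∫(-3/(z + 5)) dz + ∫(2/(z**2 + 4)) dz.
Step 2. Evaluate the standard form [assuming z > -3]: now -4*log(z + 3) + ∫(-4/(z + 2)) dz + ∫(-3/(z + 5)) dz + ∫(2/(z**2 + 4)) dz.
Step 3. Evaluate the standard form [assuming z > -2]: now -4*log(z + 2) - 4*log(z + 3) + ∫(-3/(z + 5)) dz + ∫(2/(z**2 + 4)) dz.
Step 4. Evaluate the standard form [assuming z > -5]: now -4*log(z + 2) - 4*log(z + 3) - 3*log(z + 5) + ∫(2/(z**2 + 4)) dz.
Step 5. Evaluate the standard form: now -4*log(z + 2) - 4*log(z + 3) - 3*log(z + 5) + atan(z/2).
Answer: -4*log(z + 2) - 4*log(z + 3) - 3*log(z + 5) + atan(z/2).


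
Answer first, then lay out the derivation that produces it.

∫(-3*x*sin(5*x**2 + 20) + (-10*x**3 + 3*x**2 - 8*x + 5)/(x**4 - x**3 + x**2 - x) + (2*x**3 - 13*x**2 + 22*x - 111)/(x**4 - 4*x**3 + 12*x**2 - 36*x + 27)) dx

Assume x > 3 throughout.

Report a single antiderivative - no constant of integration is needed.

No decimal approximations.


The answer is -5*log(x) - 3*log(x - 3) + 3*cos(5*x**2 + 20)/10 - atan(x/3)/3 - 2*atan(x).
Step 1. Rewrite: now ∫(-3*x*sin(5*x**2 + 20)) dx + ∫((-10*x**3 + 3*x**2 - 8*x + 5)/(x**4 - x**3 + x**2 - x)) dx + ∫((2*x**3 - 13*x**2 + 22*x - 111)/(x**4 - 4*x**3 + 12*x**2 - 36*x + 27)) dx.
Step 2. Decompose ∫((2*x**3 - 13*x**2 + 22*x - 111)/(x**4 - 4*x**3 + 12*x**2 - 36*x + 27)) dx by partial fractions, (2*x**3 - 13*x**2 + 22*x - 111)/(x**4 - 4*x**3 + 12*x**2 - 36*x + 27) = -1/(x**2 + 9) + 5/(x - 1) - 3/(x - 3): now ∫(-3*x*sin(5*x**2 + 20)) dx + ∫((-10*x**3 + 3*x**2 - 8*x + 5)/(x**4 - x**3 + x**2 - x)) dx + ∫(-3/(x - 3)) dx + ∫(5/(x - 1)) dx + ∫(-1/(x**2 + 9)) dx.
Step 3. Evaluate the standard form [assuming x > 1]: now 5*log(x - 1) + ∫(-3*x*sin(5*x**2 + 20)) dx + ∫((-10*x**3 + 3*x**2 - 8*x + 5)/(x**4 - x**3 + x**2 - x)) dx + ∫(-3/(x - 3)) dx + ∫(-1/(x**2 + 9)) dx.
Step 4. Evaluate the standard form [assuming x > 3]: now -3*log(x - 3) + 5*log(x - 1) + ∫(-3*x*sin(5*x**2 + 20)) dx + ∫((-10*x**3 + 3*x**2 - 8*x + 5)/(x**4 - x**3 + x**2 - x)) dx + ∫(-1/(x**2 + 9)) dx.
Step 5. Evaluate the standard form: now -3*log(x - 3) + 5*log(x - 1) - atan(x/3)/3 + ∫(-3*x*sin(5*x**2 + 20)) dx + ∫((-10*x**3 + 3*x**2 - 8*x + 5)/(x**4 - x**3 + x**2 - x)) dx.
Step 6. Decompose ∫((-10*x**3 + 3*x**2 - 8*x + 5)/(x**4 - x**3 + x**2 - x)) dx by partial fractions, (-10*x**3 + 3*x**2 - 8*x + 5)/(x**4 - x**3 + x**2 - x) = -2/(x**2 + 1) - 5/(x - 1) - 5/x: now -3*log(x - 3) + 5*log(x - 1) - atan(x/3)/3 + ∫(-5/x) dx + ∫(-3*x*sin(5*x**2 + 20)) dx + ∫(-5/(x - 1)) dx + ∫(-2/(x**2 + 1)) dx.
Step 7. Evaluate the standard form [assuming x > 1]: now -3*log(x - 3) - atan(x/3)/3 + ∫(-5/x) dx + ∫(-3*x*sin(5*x**2 + 20)) dx + ∫(-2/(x**2 + 1)) dx.
Step 8. Evaluate the standard form [assuming x > 0]: now -5*log(x) - 3*log(x - 3) - atan(x/3)/3 + ∫(-3*x*sin(5*x**2 + 20)) dx + ∫(-2/(x**2 + 1)) dx.
Step 9. Evaluate the standard form: now -5*log(x) - 3*log(x - 3) - atan(x/3)/3 - 2*atan(x) + ∫(-3*x*sin(5*x**2 + 20)) dx.
Step 10. Substitute u = x**2 + 4, turning ∫(-3*x*sin(5*x**2 + 20)) dx into ∫(-3*sin(5*u)/2) du: now -5*log(x) - 3*log(x - 3) - atan(x/3)/3 - 2*atan(x) + ∫(-3*sin(5*u)/2) du.
Step 11. Evaluate the standard form: now -5*log(x) - 3*log(x - 3) + 3*cos(5*u)/10 - atan(x/3)/3 - 2*atan(x).
Step 12. Substitute back u = x**2 + 4: now -5*log(x) - 3*log(x - 3) + 3*cos(5*x**2 + 20)/10 - atan(x/3)/3 - 2*atan(x).
Answer: -5*log(x) - 3*log(x - 3) + 3*cos(5*x**2 + 20)/10 - atan(x/3)/3 - 2*atan(x).


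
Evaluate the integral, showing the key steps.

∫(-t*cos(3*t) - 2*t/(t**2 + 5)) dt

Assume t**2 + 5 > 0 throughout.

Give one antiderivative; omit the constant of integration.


Step 1. Rewrite: now ∫(-2*t/(t**2 + 5)) dt + ∫(-t*cos(3*t)) dt.
Step 2. Integrate ∫(-t*cos(3*t)) dt by parts with u = t, dv = (-cos(3*t)) dt, so v = -sin(3*t)/3: now -t*sin(3*t)/3 + ∫(-2*t/(t**2 + 5)) dt + ∫(sin(3*t)/3) dt.
Step 3. Evaluate the standard form: now -t*sin(3*t)/3 - cos(3*t)/9 + ∫(-2*t/(t**2 + 5)) dt.
Step 4. Substitute u = t**2 + 5, turning ∫(-2*t/(t**2 + 5)) dt into ∫(-1/u) du: now -t*sin(3*t)/3 - cos(3*t)/9 + ∫(-1/u) du.
Step 5. Evaluate the standard form [assuming u > 0]: now -t*sin(3*t)/3 - log(u) - cos(3*t)/9.
Step 6. Substitute back u = t**2 + 5: now -t*sin(3*t)/3 - log(t**2 + 5) - cos(3*t)/9.
Answer: -t*sin(3*t)/3 - log(t**2 + 5) - cos(3*t)/9.


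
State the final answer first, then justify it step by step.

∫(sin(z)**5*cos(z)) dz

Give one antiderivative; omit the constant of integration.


The answer is sin(z)**6/6.
Step 1. Substitute u = sin(z), turning ∫(sin(z)**5*cos(z)) dz into ∫(u**5) du: now ∫(u**5) du.
Step 2. Evaluate the standard form: now u**6/6.
Step 3. Substitute back u = sin(z): now sin(z)**6/6.
Answer: sin(z)**6/6.


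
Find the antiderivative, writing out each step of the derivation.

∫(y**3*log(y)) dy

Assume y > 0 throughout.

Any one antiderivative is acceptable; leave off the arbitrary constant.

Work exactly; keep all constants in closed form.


Step 1. Integrate ∫(y**3*log(y)) dy by parts with u = log(y), dv = (y**3) dy, so v = y**4/4 [assuming y > 0]: now y**4*log(y)/4 + ∫(-y**3/4) dy.
Step 2. Evaluate the standard form: now y**4*log(y)/4 - y**4/16.
Answer: y**4*log(y)/4 - y**4/16.


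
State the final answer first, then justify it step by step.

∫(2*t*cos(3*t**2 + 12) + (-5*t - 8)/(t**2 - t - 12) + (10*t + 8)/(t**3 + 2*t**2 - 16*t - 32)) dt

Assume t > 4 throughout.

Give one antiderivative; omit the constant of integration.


The answer is -3*log(t - 4) + log(t + 2) - log(t + 3) - 2*log(t + 4) + sin(3*t**2 + 12)/3.
Step 1. Rewrite: now ∫(2*t*cos(3*t**2 + 12)) dt + ∫((-5*t - 8)/(t**2 - t - 12)) dt + ∫((10*t + 8)/(t**3 + 2*t**2 - 16*t - 32)) dt.
Step 2. Substitute u = t**2 + 4, turning ∫(2*t*cos(3*t**2 + 12)) dt into ∫(cos(3*u)) du: now ∫((-5*t - 8)/(t**2 - t - 12)) dt + ∫((10*t + 8)/(t**3 + 2*t**2 - 16*t - 32)) dt + ∫(cos(3*u)) du.
Step 3. Evaluate the standard form: now sin(3*u)/3 + ∫((-5*t - 8)/(t**2 - t - 12)) dt + ∫((10*t + 8)/(t**3 + 2*t**2 - 16*t - 32)) dt.
Step 4. Substitute back u = t**2 + 4: now sin(3*t**2 + 12)/3 + ∫((-5*t - 8)/(t**2 - t - 12)) dt + ∫((10*t + 8)/(t**3 + 2*t**2 - 16*t - 32)) dt.
Step 5. Decompose ∫((10*t + 8)/(t**3 + 2*t**2 - 16*t - 32)) dt by partial fractions, (10*t + 8)/(t**3 + 2*t**2 - 16*t - 32) = -2/(t + 4) + 1/(t + 2) + 1/(t - 4): now sin(3*t**2 + 12)/3 + ∫((-5*t - 8)/(t**2 - t - 12)) dt + ∫(1/(t - 4)) dt + ∫(1/(t + 2)) dt + ∫(-2/(t + 4)) dt.
Step 6. Evaluate the standard form [assuming t > -4]: now -2*log(t + 4) + sin(3*t**2 + 12)/3 + ∫((-5*t - 8)/(t**2 - t - 12)) dt + ∫(1/(t - 4)) dt + ∫(1/(t + 2)) dt.
Step 7. Evaluate the standard form [assuming t > 4]: now log(t - 4) - 2*log(t + 4) + sin(3*t**2 + 12)/3 + ∫((-5*t - 8)/(t**2 - t - 12)) dt + ∫(1/(t + 2)) dt.
Step 8. Evaluate the standard form [assuming t > -2]: now log(t - 4) + log(t + 2) - 2*log(t + 4) + sin(3*t**2 + 12)/3 + ∫((-5*t - 8)/(t**2 - t - 12)) dt.
Step 9. Decompose ∫((-5*t - 8)/(t**2 - t - 12)) dt by partial fractions, (-5*t - 8)/(t**2 - t - 12) = -1/(t + 3) - 4/(t - 4): now log(t - 4) + log(t + 2) - 2*log(t + 4) + sin(3*t**2 + 12)/3 + ∫(-4/(t - 4)) dt + ∫(-1/(t + 3)) dt.
Step 10. Evaluate the standard form [assuming t > -3]: now log(t - 4) + log(t + 2) - log(t + 3) - 2*log(t + 4) + sin(3*t**2 + 12)/3 + ∫(-4/(t - 4)) dt.
Step 11. Evaluate the standard form [assuming t > 4]: now -3*log(t - 4) + log(t + 2) - log(t + 3) - 2*log(t + 4) + sin(3*t**2 + 12)/3.
Answer: -3*log(t - 4) + log(t + 2) - log(t + 3) - 2*log(t + 4) + sin(3*t**2 + 12)/3.


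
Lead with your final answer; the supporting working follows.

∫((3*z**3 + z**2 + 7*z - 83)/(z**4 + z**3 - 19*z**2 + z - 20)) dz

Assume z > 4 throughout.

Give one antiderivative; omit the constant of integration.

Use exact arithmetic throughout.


The answer is log(z - 4) + 2*log(z + 5) + 4*atan(z).
Step 1. Decompose ∫((3*z**3 + z**2 + 7*z - 83)/(z**4 + z**3 - 19*z**2 + z - 20)) dz by partial fractions, (3*z**3 + z**2 + 7*z - 83)/(z**4 + z**3 - 19*z**2 + z - 20) = 4/(z**2 + 1) + 2/(z + 5) + 1/(z - 4): now ∫(1/(z - 4)) dz + ∫(2/(z + 5)) dz + ∫(4/(z**2 + 1)) dz.
Step 2. Evaluate the standard form [assuming z > -5]: now 2*log(z + 5) + ∫(1/(z - 4)) dz + ∫(4/(z**2 + 1)) dz.
Step 3. Evaluate the standard form [assuming z > 4]: now log(z - 4) + 2*log(z + 5) + ∫(4/(z**2 + 1)) dz.
Step 4. Evaluate the standard form: now log(z - 4) + 2*log(z + 5) + 4*atan(z).
Answer: log(z - 4) + 2*log(z + 5) + 4*atan(z).


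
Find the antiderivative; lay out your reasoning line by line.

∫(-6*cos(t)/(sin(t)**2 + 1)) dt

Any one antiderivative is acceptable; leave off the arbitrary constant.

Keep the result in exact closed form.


Step 1. Substitute u = sin(t), turning ∫(-6*cos(t)/(sin(t)**2 + 1)) dt into ∫(-6/(u**2 + 1)) du: now ∫(-6/(u**2 + 1)) du.
Step 2. Evaluate the standard form: now -6*atan(u).
Step 3. Substitute back u = sin(t): now -6*atan(sin(t)).
Answer: -6*atan(sin(t)).


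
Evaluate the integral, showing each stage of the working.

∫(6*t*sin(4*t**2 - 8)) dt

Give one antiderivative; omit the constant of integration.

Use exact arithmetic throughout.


Step 1. Substitute u = t**2 - 2, turning ∫(6*t*sin(4*t**2 - 8)) dt into ∫(3*sin(4*u)) du: now ∫(3*sin(4*u)) du.
Step 2. Evaluate the standard form: now -3*cos(4*u)/4.
Step 3. Substitute back u = t**2 - 2: now -3*cos(4*t**2 - 8)/4.
Answer: -3*cos(4*t**2 - 8)/4.


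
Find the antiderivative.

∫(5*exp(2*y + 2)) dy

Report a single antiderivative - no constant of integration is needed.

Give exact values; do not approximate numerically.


Answer: 5*exp(2*y + 2)/2.


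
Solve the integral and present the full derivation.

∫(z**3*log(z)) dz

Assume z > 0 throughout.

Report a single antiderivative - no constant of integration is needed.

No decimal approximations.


Step 1. Integrate ∫(z**3*log(z)) dz by parts with u = log(z), dv = (z**3) dz, so v = z**4/4 [assuming z > 0]: now z**4*log(z)/4 + ∫(-z**3/4) dz.
Step 2. Evaluate the standard form: now z**4*log(z)/4 - z**4/16.
Answer: z**4*log(z)/4 - z**4/16.


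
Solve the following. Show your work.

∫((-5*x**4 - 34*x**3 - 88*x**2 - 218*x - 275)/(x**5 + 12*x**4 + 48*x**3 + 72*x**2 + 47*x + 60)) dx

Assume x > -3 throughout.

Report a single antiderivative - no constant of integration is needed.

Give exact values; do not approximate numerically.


Step 1. Decompose ∫((-5*x**4 - 34*x**3 - 88*x**2 - 218*x - 275)/(x**5 + 12*x**4 + 48*x**3 + 72*x**2 + 47*x + 60)) dx by partial fractions, (-5*x**4 - 34*x**3 - 88*x**2 - 218*x - 275)/(x**5 + 12*x**4 + 48*x**3 + 72*x**2 + 47*x + 60) = -4/(x**2 + 1) - 5/(x + 5) - 5/(x + 4) + 5/(x + 3): now ∫(5/(x + 3)) dx + ∫(-5/(x + 4)) dx + ∫(-5/(x + 5)) dx + ∫(-4/(x**2 + 1)) dx.
Step 2. Evaluate the standard form [assuming x > -3]: now 5*log(x + 3) + ∫(-5/(x + 4)) dx + ∫(-5/(x + 5)) dx + ∫(-4/(x**2 + 1)) dx.
Step 3. Evaluate the standard form [assuming x > -5]: now 5*log(x + 3) - 5*log(x + 5) + ∫(-5/(x + 4)) dx + ∫(-4/(x**2 + 1)) dx.
Step 4. Evaluate the standard form [assuming x > -4]: now 5*log(x + 3) - 5*log(x + 4) - 5*log(x + 5) + ∫(-4/(x**2 + 1)) dx.
Step 5. Evaluate the standard form: now 5*log(x + 3) - 5*log(x + 4) - 5*log(x + 5) - 4*atan(x).
Answer: 5*log(x + 3) - 5*log(x + 4) - 5*log(x + 5) - 4*atan(x).


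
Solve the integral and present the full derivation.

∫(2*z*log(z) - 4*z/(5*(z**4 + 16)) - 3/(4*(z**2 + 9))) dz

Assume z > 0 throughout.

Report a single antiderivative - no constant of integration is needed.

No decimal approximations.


Step 1. Rewrite: now ∫(-4*z/(5*(z**4 + 16))) dz + ∫(2*z*log(z)) dz + ∫(-3/(4*(z**2 + 9))) dz.
Step 2. Evaluate the standard form: now -atan(z/3)/4 + ∫(-4*z/(5*(z**4 + 16))) dz + ∫(2*z*log(z)) dz.
Step 3. Substitute u = z**2, turning ∫(-4*z/(5*(z**4 + 16))) dz into ∫(-2/(5*(u**2 + 16))) du: now -atan(z/3)/4 + ∫(2*z*log(z)) dz + ∫(-2/(5*(u**2 + 16))) du.
Step 4. Evaluate the standard form: now -atan(u/4)/10 - atan(z/3)/4 + ∫(2*z*log(z)) dz.
Step 5. Substitute back u = z**2: now -atan(z/3)/4 - atan(z**2/4)/10 + ∫(2*z*log(z)) dz.
Step 6. Integrate ∫(2*z*log(z)) dz by parts with u = log(z), dv = (2*z) dz, so v = z**2 [assuming z > 0]: now z**2*log(z) - atan(z/3)/4 - atan(z**2/4)/10 + ∫(-z) dz.
Step 7. Evaluate the standard form: now z**2*log(z) - z**2/2 - atan(z/3)/4 - atan(z**2/4)/10.
Answer: z**2*log(z) - z**2/2 - atan(z/3)/4 - atan(z**2/4)/10.


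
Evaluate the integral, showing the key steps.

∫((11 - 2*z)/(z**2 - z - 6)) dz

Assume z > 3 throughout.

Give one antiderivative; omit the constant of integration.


Step 1. Decompose ∫((11 - 2*z)/(z**2 - z - 6)) dz by partial fractions, (11 - 2*z)/(z**2 - z - 6) = -3/(z + 2) + 1/(z - 3): now ∫(1/(z - 3)) dz + ∫(-3/(z + 2)) dz.
Step 2. Evaluate the standard form [assuming z > 3]: now log(z - 3) + ∫(-3/(z + 2)) dz.
Step 3. Evaluate the standard form [assuming z > -2]: now log(z - 3) - 3*log(z + 2).
Answer: log(z - 3) - 3*log(z + 2).


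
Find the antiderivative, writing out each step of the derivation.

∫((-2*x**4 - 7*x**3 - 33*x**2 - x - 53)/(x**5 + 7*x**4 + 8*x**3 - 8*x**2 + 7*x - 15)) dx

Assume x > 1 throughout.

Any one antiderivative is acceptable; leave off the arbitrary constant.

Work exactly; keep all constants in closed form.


Step 1. Decompose ∫((-2*x**4 - 7*x**3 - 33*x**2 - x - 53)/(x**5 + 7*x**4 + 8*x**3 - 8*x**2 + 7*x - 15)) dx by partial fractions, (-2*x**4 - 7*x**3 - 33*x**2 - x - 53)/(x**5 + 7*x**4 + 8*x**3 - 8*x**2 + 7*x - 15) = 1/(x**2 + 1) - 4/(x + 5) + 4/(x + 3) - 2/(x - 1): now ∫(-2/(x - 1)) dx + ∫(4/(x + 3)) dx + ∫(-4/(x + 5)) dx + ∫(1/(x**2 + 1)) dx.
Step 2. Evaluate the standard form [assuming x > -5]: now -4*log(x + 5) + ∫(-2/(x - 1)) dx + ∫(4/(x + 3)) dx + ∫(1/(x**2 + 1)) dx.
Step 3. Evaluate the standard form [assuming x > 1]: now -2*log(x - 1) - 4*log(x + 5) + ∫(4/(x + 3)) dx + ∫(1/(x**2 + 1)) dx.
Step 4. Evaluate the standard form [assuming x > -3]: now -2*log(x - 1) + 4*log(x + 3) - 4*log(x + 5) + ∫(1/(x**2 + 1)) dx.
Step 5. Evaluate the standard form: now -2*log(x - 1) + 4*log(x + 3) - 4*log(x + 5) + atan(x).
Answer: -2*log(x - 1) + 4*log(x + 3) - 4*log(x + 5) + atan(x).


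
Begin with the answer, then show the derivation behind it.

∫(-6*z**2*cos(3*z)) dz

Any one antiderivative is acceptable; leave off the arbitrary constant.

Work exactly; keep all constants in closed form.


The answer is -2*z**2*sin(3*z) - 4*z*cos(3*z)/3 + 4*sin(3*z)/9.
Step 1. Integrate ∫(-6*z**2*cos(3*z)) dz by parts with u = z**2, dv = (-6*cos(3*z)) dz, so v = -2*sin(3*z): now -2*z**2*sin(3*z) + ∫(4*z*sin(3*z)) dz.
Step 2. Integrate ∫(4*z*sin(3*z)) dz by parts with u = z, dv = (4*sin(3*z)) dz, so v = -4*cos(3*z)/3: now -2*z**2*sin(3*z) - 4*z*cos(3*z)/3 + ∫(4*cos(3*z)/3) dz.
Step 3. Evaluate the standard form: now -2*z**2*sin(3*z) - 4*z*cos(3*z)/3 + 4*sin(3*z)/9.
Answer: -2*z**2*sin(3*z) - 4*z*cos(3*z)/3 + 4*sin(3*z)/9.


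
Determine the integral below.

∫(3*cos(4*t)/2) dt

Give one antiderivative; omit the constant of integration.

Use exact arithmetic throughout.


Answer: 3*sin(4*t)/8.


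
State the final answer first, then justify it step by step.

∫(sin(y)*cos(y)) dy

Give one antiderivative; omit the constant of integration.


The answer is sin(y)**2/2.
Step 1. Substitute u = sin(y), turning ∫(sin(y)*cos(y)) dy into ∫(u) du: now ∫(u) du.
Step 2. Evaluate the standard form: now u**2/2.
Step 3. Substitute back u = sin(y): now sin(y)**2/2.
Answer: sin(y)**2/2.


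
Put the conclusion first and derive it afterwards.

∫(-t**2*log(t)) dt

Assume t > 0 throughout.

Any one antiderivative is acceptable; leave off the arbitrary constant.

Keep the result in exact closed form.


The answer is -t**3*log(t)/3 + t**3/9.
Step 1. Integrate ∫(-t**2*log(t)) dt by parts with u = log(t), dv = (-t**2) dt, so v = -t**3/3 [assuming t > 0]: now -t**3*log(t)/3 + ∫(t**2/3) dt.
Step 2. Evaluate the standard form: now -t**3*log(t)/3 + t**3/9.
Answer: -t**3*log(t)/3 + t**3/9.


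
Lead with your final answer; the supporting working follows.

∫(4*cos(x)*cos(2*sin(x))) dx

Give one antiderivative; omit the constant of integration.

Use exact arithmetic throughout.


The answer is 2*sin(2*sin(x)).
Step 1. Substitute u = sin(x), turning ∫(4*cos(x)*cos(2*sin(x))) dx into ∫(4*cos(2*u)) du: now ∫(4*cos(2*u)) du.
Step 2. Evaluate the standard form: now 2*sin(2*u).
Step 3. Substitute back u = sin(x): now 2*sin(2*sin(x)).
Answer: 2*sin(2*sin(x)).


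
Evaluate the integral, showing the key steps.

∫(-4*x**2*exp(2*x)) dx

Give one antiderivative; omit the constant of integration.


Step 1. Integrate ∫(-4*x**2*exp(2*x)) dx by parts with u = x**2, dv = (-4*exp(2*x)) dx, so v = -2*exp(2*x): now -2*x**2*exp(2*x) + ∫(4*x*exp(2*x)) dx.
Step 2. Integrate ∫(4*x*exp(2*x)) dx by parts with u = x, dv = (4*exp(2*x)) dx, so v = 2*exp(2*x): now -2*x**2*exp(2*x) + 2*x*exp(2*x) + ∫(-2*exp(2*x)) dx.
Step 3. Evaluate the standard form: now -2*x**2*exp(2*x) + 2*x*exp(2*x) - exp(2*x).
Answer: -2*x**2*exp(2*x) + 2*x*exp(2*x) - exp(2*x).


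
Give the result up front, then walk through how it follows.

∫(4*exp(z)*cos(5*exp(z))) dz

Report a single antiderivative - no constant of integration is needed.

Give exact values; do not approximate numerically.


The answer is 4*sin(5*exp(z))/5.
Step 1. Substitute u = exp(z), turning ∫(4*exp(z)*cos(5*exp(z))) dz into ∫(4*cos(5*u)) du: now ∫(4*cos(5*u)) du.
Step 2. Evaluate the standard form: now 4*sin(5*u)/5.
Step 3. Substitute back u = exp(z): now 4*sin(5*exp(z))/5.
Answer: 4*sin(5*exp(z))/5.
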